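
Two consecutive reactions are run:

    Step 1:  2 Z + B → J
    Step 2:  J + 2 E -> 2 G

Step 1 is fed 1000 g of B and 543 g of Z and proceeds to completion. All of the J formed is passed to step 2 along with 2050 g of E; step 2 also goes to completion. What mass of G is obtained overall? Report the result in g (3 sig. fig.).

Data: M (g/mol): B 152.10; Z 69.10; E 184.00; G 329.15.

Step 1:
n(B) = 1000 / 152.10 = 6.575 mol
n(Z) = 543.0 / 69.10 = 7.858 mol
n/ν for B = 6.575/1 = 6.575
n/ν for Z = 7.858/2 = 3.929
Smallest n/ν is Z → limiting reagent.
n(J) produced = (1/2) × 7.858 = 3.929 mol
Step 2:
n(J) available = 3.929 mol
n(E) = 2050 / 184.00 = 11.14 mol
n/ν for J = 3.929/1 = 3.929
n/ν for E = 11.14/2 = 5.570
Smallest n/ν is J → limiting reagent.
n(G) = (2/1) × 3.929 = 7.858 mol
mass = 7.858 × 329.15 = 2586 g

2590 g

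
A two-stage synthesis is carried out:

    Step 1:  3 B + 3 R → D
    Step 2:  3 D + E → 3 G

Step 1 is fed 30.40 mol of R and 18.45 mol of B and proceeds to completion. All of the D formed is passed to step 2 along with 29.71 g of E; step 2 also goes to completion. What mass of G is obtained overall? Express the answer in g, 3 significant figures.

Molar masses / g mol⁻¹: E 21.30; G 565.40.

2370 g

Step 1:
n(R) = 30.40 mol
n(B) = 18.45 mol
n/ν for R = 30.40/3 = 10.13
n/ν for B = 18.45/3 = 6.150
Smallest n/ν is B → limiting reagent.
n(D) produced = (1/3) × 18.45 = 6.150 mol
Step 2:
n(D) available = 6.150 mol
n(E) = 29.71 / 21.30 = 1.395 mol
n/ν for D = 6.150/3 = 2.050
n/ν for E = 1.395/1 = 1.395
Smallest n/ν is E → limiting reagent.
n(G) = (3/1) × 1.395 = 4.185 mol
mass = 4.185 × 565.40 = 2366 g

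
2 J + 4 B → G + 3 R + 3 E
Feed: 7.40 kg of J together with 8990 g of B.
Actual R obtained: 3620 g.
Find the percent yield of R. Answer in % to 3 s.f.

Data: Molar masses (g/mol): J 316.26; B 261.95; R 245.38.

n(J) = 7.400×1000 / 316.26 = 23.40 mol
n(B) = 8990 / 261.95 = 34.32 mol
n/ν for J = 23.40/2 = 11.70
n/ν for B = 34.32/4 = 8.580
Smallest n/ν is B → limiting reagent.
theoretical n(R) = (3/4) × 34.32 = 25.74 mol → 6316 g
% yield = 3620 / 6316 × 100 = 57.31 %

57.3 %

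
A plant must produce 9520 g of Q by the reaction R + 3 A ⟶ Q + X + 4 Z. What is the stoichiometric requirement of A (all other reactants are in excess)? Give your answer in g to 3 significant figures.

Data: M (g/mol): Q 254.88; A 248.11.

27800 g

n(Q) = 9520 / 254.88 = 37.35 mol
n(A) = (3/1) × 37.35 = 112.1 mol
mass = 112.1 × 248.11 = 27810 g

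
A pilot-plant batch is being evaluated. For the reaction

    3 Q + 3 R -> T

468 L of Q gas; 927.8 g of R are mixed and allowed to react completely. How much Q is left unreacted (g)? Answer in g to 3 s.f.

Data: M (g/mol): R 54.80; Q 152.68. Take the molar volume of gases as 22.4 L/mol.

605 g

n(Q) = 468.0 / 22.4 = 20.89 mol
n(R) = 927.8 / 54.80 = 16.93 mol
n/ν → Q: 6.963, R: 5.643; R is limiting.
Q consumed = (3/3) × 16.93 = 16.93 mol
Q remaining = 20.89 − 16.93 = 3.960 mol
mass = 3.960 × 152.68 = 604.6 g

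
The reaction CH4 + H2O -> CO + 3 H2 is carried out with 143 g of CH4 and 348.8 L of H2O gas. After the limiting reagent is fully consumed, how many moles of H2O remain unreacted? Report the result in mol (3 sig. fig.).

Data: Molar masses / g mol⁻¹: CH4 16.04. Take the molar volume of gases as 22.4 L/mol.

n(CH4) = 143.0 / 16.04 = 8.915 mol
n(H2O) = 348.8 / 22.4 = 15.57 mol
n/ν for CH4 = 8.915/1 = 8.915
n/ν for H2O = 15.57/1 = 15.57
Smallest n/ν is CH4 → limiting reagent.
H2O consumed = (1/1) × 8.915 = 8.915 mol
H2O remaining = 15.57 − 8.915 = 6.655 mol

6.66 mol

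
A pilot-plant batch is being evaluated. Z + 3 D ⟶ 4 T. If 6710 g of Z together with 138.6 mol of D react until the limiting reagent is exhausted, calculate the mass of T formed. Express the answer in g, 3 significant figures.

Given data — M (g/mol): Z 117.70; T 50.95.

n(Z) = 6710 / 117.70 = 57.01 mol
n(D) = 138.6 mol
n/ν → Z: 57.01, D: 46.20; D is limiting.
n(T) = (4/3) × 138.6 = 184.8 mol
mass = 184.8 × 50.95 = 9416 g

9420 g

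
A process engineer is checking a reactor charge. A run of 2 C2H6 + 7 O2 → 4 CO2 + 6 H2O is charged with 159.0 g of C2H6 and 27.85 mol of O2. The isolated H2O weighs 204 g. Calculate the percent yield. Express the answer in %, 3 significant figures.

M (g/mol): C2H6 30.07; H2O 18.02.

71.4 %

n(C2H6) = 159.0 / 30.07 = 5.288 mol
n(O2) = 27.85 mol
n/ν → C2H6: 2.644, O2: 3.979; C2H6 is limiting.
theoretical n(H2O) = (6/2) × 5.288 = 15.86 mol → 285.8 g
% yield = 204 / 285.8 × 100 = 71.38 %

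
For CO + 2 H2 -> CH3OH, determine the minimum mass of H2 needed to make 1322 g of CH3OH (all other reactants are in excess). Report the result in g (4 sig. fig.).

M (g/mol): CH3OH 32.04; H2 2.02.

n(CH3OH) = 1322 / 32.04 = 41.26 mol
n(H2) = (2/1) × 41.26 = 82.52 mol
mass = 82.52 × 2.02 = 166.7 g

166.7 g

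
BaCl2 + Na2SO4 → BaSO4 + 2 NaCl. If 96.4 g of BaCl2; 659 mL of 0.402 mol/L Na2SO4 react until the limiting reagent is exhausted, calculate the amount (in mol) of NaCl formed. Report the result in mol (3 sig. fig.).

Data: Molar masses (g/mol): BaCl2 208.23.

0.530 mol

n(BaCl2) = 96.40 / 208.23 = 0.4629 mol
n(Na2SO4) = 0.402 × 659.0/1000 = 0.2649 mol
n/ν for BaCl2 = 0.4629/1 = 0.4629
n/ν for Na2SO4 = 0.2649/1 = 0.2649
Smallest n/ν is Na2SO4 → limiting reagent.
n(NaCl) = (2/1) × 0.2649 = 0.5298 mol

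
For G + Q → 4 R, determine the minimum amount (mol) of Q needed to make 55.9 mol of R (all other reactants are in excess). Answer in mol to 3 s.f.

14.0 mol

n(R) = 55.90 mol
n(Q) = (1/4) × 55.90 = 13.98 mol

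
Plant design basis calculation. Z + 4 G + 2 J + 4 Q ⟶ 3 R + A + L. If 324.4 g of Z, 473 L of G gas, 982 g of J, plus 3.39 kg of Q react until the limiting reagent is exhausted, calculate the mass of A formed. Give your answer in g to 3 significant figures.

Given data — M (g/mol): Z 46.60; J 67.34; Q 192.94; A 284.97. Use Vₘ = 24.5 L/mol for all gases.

n(Z) = 324.4 / 46.60 = 6.961 mol
n(G) = 473.0 / 24.5 = 19.31 mol
n(J) = 982.0 / 67.34 = 14.58 mol
n(Q) = 3.390×1000 / 192.94 = 17.57 mol
n/ν for Z = 6.961/1 = 6.961
n/ν for G = 19.31/4 = 4.828
n/ν for J = 14.58/2 = 7.290
n/ν for Q = 17.57/4 = 4.393
Smallest n/ν is Q → limiting reagent.
n(A) = (1/4) × 17.57 = 4.393 mol
mass = 4.393 × 284.97 = 1252 g

1250 g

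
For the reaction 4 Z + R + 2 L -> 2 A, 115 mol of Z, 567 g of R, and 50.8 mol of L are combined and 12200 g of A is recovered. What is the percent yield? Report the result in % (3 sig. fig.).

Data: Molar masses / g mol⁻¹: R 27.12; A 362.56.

80.5 %

n(Z) = 115.0 mol
n(R) = 567.0 / 27.12 = 20.91 mol
n(L) = 50.80 mol
n/ν → Z: 28.75, R: 20.91, L: 25.40; R is limiting.
theoretical n(A) = (2/1) × 20.91 = 41.82 mol → 15160 g
% yield = 12200 / 15160 × 100 = 80.47 %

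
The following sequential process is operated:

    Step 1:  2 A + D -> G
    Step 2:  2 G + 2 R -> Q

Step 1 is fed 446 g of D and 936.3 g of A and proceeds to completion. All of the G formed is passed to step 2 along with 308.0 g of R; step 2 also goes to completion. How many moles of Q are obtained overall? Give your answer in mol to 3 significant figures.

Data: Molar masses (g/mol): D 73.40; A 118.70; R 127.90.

Step 1:
n(D) = 446.0 / 73.40 = 6.076 mol
n(A) = 936.3 / 118.70 = 7.888 mol
n/ν for D = 6.076/1 = 6.076
n/ν for A = 7.888/2 = 3.944
Smallest n/ν is A → limiting reagent.
n(G) produced = (1/2) × 7.888 = 3.944 mol
Step 2:
n(G) available = 3.944 mol
n(R) = 308.0 / 127.90 = 2.408 mol
n/ν for G = 3.944/2 = 1.972
n/ν for R = 2.408/2 = 1.204
Smallest n/ν is R → limiting reagent.
n(Q) = (1/2) × 2.408 = 1.204 mol

1.20 mol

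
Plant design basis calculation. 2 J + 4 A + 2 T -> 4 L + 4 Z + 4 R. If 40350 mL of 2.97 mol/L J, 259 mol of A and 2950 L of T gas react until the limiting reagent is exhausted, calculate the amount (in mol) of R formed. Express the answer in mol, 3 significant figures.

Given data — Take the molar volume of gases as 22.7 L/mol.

240 mol

n(J) = 2.97 × 40350/1000 = 119.8 mol
n(A) = 259.0 mol
n(T) = 2950 / 22.7 = 130.0 mol
n/ν for J = 119.8/2 = 59.90
n/ν for A = 259.0/4 = 64.75
n/ν for T = 130.0/2 = 65.00
Smallest n/ν is J → limiting reagent.
n(R) = (4/2) × 119.8 = 239.6 mol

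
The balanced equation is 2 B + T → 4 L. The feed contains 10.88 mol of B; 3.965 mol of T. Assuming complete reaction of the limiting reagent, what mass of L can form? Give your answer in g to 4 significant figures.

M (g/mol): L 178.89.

2837 g

n(B) = 10.88 mol
n(T) = 3.965 mol
n/ν for B = 10.88/2 = 5.440
n/ν for T = 3.965/1 = 3.965
Smallest n/ν is T → limiting reagent.
n(L) = (4/1) × 3.965 = 15.86 mol
mass = 15.86 × 178.89 = 2837 g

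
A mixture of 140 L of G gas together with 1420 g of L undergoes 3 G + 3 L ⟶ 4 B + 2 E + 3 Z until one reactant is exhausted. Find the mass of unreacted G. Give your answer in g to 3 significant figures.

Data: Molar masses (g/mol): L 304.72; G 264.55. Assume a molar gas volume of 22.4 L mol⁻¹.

421 g

n(G) = 140.0 / 22.4 = 6.250 mol
n(L) = 1420 / 304.72 = 4.660 mol
n/ν for G = 6.250/3 = 2.083
n/ν for L = 4.660/3 = 1.553
Smallest n/ν is L → limiting reagent.
G consumed = (3/3) × 4.660 = 4.660 mol
G remaining = 6.250 − 4.660 = 1.590 mol
mass = 1.590 × 264.55 = 420.6 g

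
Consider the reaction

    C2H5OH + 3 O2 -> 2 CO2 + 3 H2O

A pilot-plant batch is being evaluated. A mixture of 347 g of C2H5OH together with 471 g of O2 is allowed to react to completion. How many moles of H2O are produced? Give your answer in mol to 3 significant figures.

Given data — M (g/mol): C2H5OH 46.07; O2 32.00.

n(C2H5OH) = 347.0 / 46.07 = 7.532 mol
n(O2) = 471.0 / 32.00 = 14.72 mol
n/ν → C2H5OH: 7.532, O2: 4.907; O2 is limiting.
n(H2O) = (3/3) × 14.72 = 14.72 mol

14.7 mol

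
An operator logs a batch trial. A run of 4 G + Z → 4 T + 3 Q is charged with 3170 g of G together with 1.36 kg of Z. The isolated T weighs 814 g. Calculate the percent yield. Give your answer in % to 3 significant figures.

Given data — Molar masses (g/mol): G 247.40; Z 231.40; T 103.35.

n(G) = 3170 / 247.40 = 12.81 mol
n(Z) = 1.360×1000 / 231.40 = 5.877 mol
n/ν → G: 3.203, Z: 5.877; G is limiting.
theoretical n(T) = (4/4) × 12.81 = 12.81 mol → 1324 g
% yield = 814 / 1324 × 100 = 61.48 %

61.5 %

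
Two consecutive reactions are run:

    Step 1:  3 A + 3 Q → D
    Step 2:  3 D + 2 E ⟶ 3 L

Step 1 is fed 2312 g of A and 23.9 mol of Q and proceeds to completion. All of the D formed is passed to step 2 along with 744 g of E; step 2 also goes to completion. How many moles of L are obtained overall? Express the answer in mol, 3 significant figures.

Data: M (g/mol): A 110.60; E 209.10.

Step 1:
n(A) = 2312 / 110.60 = 20.90 mol
n(Q) = 23.90 mol
n/ν for A = 20.90/3 = 6.967
n/ν for Q = 23.90/3 = 7.967
Smallest n/ν is A → limiting reagent.
n(D) produced = (1/3) × 20.90 = 6.967 mol
Step 2:
n(D) available = 6.967 mol
n(E) = 744.0 / 209.10 = 3.558 mol
n/ν for D = 6.967/3 = 2.322
n/ν for E = 3.558/2 = 1.779
Smallest n/ν is E → limiting reagent.
n(L) = (3/2) × 3.558 = 5.337 mol

5.34 mol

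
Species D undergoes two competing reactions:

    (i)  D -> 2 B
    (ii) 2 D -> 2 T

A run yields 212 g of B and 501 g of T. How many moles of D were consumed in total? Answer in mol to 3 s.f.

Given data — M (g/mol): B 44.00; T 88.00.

8.10 mol

n(B) = 212 / 44.00 = 4.818 mol
n(T) = 501 / 88.00 = 5.693 mol
n(D) via (i) = (1/2)×4.818 = 2.409 mol
n(D) via (ii) = (2/2)×5.693 = 5.693 mol
total n(D) = 2.409 + 5.693 = 8.102 mol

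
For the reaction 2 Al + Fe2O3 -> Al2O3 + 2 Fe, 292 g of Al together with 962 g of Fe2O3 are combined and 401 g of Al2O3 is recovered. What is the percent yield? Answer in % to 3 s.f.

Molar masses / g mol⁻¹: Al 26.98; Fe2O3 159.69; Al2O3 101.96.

n(Al) = 292.0 / 26.98 = 10.82 mol
n(Fe2O3) = 962.0 / 159.69 = 6.024 mol
n/ν for Al = 10.82/2 = 5.410
n/ν for Fe2O3 = 6.024/1 = 6.024
Smallest n/ν is Al → limiting reagent.
theoretical n(Al2O3) = (1/2) × 10.82 = 5.410 mol → 551.6 g
% yield = 401 / 551.6 × 100 = 72.70 %

72.7 %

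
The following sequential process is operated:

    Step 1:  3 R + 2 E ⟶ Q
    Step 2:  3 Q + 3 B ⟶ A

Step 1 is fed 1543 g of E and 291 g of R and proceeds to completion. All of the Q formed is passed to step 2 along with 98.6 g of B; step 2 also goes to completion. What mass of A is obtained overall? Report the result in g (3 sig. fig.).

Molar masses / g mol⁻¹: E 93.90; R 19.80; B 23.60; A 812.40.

Step 1:
n(E) = 1543 / 93.90 = 16.43 mol
n(R) = 291.0 / 19.80 = 14.70 mol
n/ν for E = 16.43/2 = 8.215
n/ν for R = 14.70/3 = 4.900
Smallest n/ν is R → limiting reagent.
n(Q) produced = (1/3) × 14.70 = 4.900 mol
Step 2:
n(Q) available = 4.900 mol
n(B) = 98.60 / 23.60 = 4.178 mol
n/ν for Q = 4.900/3 = 1.633
n/ν for B = 4.178/3 = 1.393
Smallest n/ν is B → limiting reagent.
n(A) = (1/3) × 4.178 = 1.393 mol
mass = 1.393 × 812.40 = 1132 g

1130 g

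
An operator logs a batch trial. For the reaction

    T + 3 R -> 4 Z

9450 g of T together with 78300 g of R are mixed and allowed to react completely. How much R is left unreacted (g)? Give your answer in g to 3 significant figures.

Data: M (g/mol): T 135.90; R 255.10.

n(T) = 9450 / 135.90 = 69.54 mol
n(R) = 78300 / 255.10 = 306.9 mol
n/ν for T = 69.54/1 = 69.54
n/ν for R = 306.9/3 = 102.3
Smallest n/ν is T → limiting reagent.
R consumed = (3/1) × 69.54 = 208.6 mol
R remaining = 306.9 − 208.6 = 98.30 mol
mass = 98.30 × 255.10 = 25080 g

25100 g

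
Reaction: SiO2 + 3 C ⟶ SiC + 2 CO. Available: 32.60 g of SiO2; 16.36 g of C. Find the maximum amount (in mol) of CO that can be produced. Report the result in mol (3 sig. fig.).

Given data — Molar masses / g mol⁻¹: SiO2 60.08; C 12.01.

0.908 mol

n(SiO2) = 32.60 / 60.08 = 0.5426 mol
n(C) = 16.36 / 12.01 = 1.362 mol
n/ν for SiO2 = 0.5426/1 = 0.5426
n/ν for C = 1.362/3 = 0.4540
Smallest n/ν is C → limiting reagent.
n(CO) = (2/3) × 1.362 = 0.9080 mol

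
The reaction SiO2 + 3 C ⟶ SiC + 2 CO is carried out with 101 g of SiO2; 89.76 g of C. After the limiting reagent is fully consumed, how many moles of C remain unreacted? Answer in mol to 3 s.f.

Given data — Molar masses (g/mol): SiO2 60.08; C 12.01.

n(SiO2) = 101.0 / 60.08 = 1.681 mol
n(C) = 89.76 / 12.01 = 7.474 mol
n/ν for SiO2 = 1.681/1 = 1.681
n/ν for C = 7.474/3 = 2.491
Smallest n/ν is SiO2 → limiting reagent.
C consumed = (3/1) × 1.681 = 5.043 mol
C remaining = 7.474 − 5.043 = 2.431 mol

2.43 mol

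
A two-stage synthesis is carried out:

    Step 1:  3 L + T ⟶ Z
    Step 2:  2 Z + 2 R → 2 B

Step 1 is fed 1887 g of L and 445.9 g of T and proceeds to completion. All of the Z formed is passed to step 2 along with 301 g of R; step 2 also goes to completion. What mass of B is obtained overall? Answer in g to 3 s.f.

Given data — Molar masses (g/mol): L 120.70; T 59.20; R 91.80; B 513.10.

1680 g

Step 1:
n(L) = 1887 / 120.70 = 15.63 mol
n(T) = 445.9 / 59.20 = 7.532 mol
n/ν for L = 15.63/3 = 5.210
n/ν for T = 7.532/1 = 7.532
Smallest n/ν is L → limiting reagent.
n(Z) produced = (1/3) × 15.63 = 5.210 mol
Step 2:
n(Z) available = 5.210 mol
n(R) = 301.0 / 91.80 = 3.279 mol
n/ν for Z = 5.210/2 = 2.605
n/ν for R = 3.279/2 = 1.640
Smallest n/ν is R → limiting reagent.
n(B) = (2/2) × 3.279 = 3.279 mol
mass = 3.279 × 513.10 = 1682 g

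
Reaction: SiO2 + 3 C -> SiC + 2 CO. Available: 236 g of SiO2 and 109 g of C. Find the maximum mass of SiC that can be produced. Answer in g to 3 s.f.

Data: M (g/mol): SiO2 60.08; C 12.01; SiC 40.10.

n(SiO2) = 236.0 / 60.08 = 3.928 mol
n(C) = 109.0 / 12.01 = 9.076 mol
n/ν for SiO2 = 3.928/1 = 3.928
n/ν for C = 9.076/3 = 3.025
Smallest n/ν is C → limiting reagent.
n(SiC) = (1/3) × 9.076 = 3.025 mol
mass = 3.025 × 40.10 = 121.3 g

121 g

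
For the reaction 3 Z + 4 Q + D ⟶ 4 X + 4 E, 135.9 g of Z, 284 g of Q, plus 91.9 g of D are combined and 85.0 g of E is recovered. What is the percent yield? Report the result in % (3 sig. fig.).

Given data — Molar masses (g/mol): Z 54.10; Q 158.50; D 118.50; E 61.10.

n(Z) = 135.9 / 54.10 = 2.512 mol
n(Q) = 284.0 / 158.50 = 1.792 mol
n(D) = 91.90 / 118.50 = 0.7755 mol
n/ν for Z = 2.512/3 = 0.8373
n/ν for Q = 1.792/4 = 0.4480
n/ν for D = 0.7755/1 = 0.7755
Smallest n/ν is Q → limiting reagent.
theoretical n(E) = (4/4) × 1.792 = 1.792 mol → 109.5 g
% yield = 85.0 / 109.5 × 100 = 77.63 %

77.6 %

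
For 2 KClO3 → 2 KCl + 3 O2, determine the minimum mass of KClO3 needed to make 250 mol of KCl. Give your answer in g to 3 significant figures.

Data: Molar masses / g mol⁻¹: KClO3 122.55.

n(KCl) = 250.0 mol
n(KClO3) = (2/2) × 250.0 = 250.0 mol
mass = 250.0 × 122.55 = 30640 g

30600 g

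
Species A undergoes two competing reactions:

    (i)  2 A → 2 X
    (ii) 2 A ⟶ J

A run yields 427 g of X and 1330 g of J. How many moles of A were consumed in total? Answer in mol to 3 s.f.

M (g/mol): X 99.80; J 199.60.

17.6 mol

n(X) = 427 / 99.80 = 4.279 mol
n(J) = 1330 / 199.60 = 6.663 mol
n(A) via (i) = (2/2)×4.279 = 4.279 mol
n(A) via (ii) = (2/1)×6.663 = 13.33 mol
total n(A) = 4.279 + 13.33 = 17.61 mol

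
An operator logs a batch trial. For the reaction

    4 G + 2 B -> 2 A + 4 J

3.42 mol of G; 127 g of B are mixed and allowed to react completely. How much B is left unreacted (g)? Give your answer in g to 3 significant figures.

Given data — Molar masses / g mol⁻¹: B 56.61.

30.2 g

n(G) = 3.420 mol
n(B) = 127.0 / 56.61 = 2.243 mol
n/ν → G: 0.8550, B: 1.122; G is limiting.
B consumed = (2/4) × 3.420 = 1.710 mol
B remaining = 2.243 − 1.710 = 0.5330 mol
mass = 0.5330 × 56.61 = 30.17 g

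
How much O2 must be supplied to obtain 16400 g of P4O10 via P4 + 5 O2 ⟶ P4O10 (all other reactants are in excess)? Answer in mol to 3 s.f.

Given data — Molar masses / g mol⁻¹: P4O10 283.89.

289 mol

n(P4O10) = 16400 / 283.89 = 57.77 mol
n(O2) = (5/1) × 57.77 = 288.9 mol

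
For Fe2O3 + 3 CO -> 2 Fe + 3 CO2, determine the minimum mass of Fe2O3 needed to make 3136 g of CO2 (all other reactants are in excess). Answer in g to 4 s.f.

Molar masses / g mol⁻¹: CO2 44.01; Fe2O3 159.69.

3793 g

n(CO2) = 3136 / 44.01 = 71.26 mol
n(Fe2O3) = (1/3) × 71.26 = 23.75 mol
mass = 23.75 × 159.69 = 3793 g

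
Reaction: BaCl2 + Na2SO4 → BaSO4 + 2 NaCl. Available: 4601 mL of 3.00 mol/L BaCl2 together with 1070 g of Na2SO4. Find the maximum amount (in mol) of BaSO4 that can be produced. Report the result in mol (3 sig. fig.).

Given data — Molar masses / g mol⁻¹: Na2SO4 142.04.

7.53 mol

n(BaCl2) = 3.00 × 4601/1000 = 13.80 mol
n(Na2SO4) = 1070 / 142.04 = 7.533 mol
n/ν → BaCl2: 13.80, Na2SO4: 7.533; Na2SO4 is limiting.
n(BaSO4) = (1/1) × 7.533 = 7.533 mol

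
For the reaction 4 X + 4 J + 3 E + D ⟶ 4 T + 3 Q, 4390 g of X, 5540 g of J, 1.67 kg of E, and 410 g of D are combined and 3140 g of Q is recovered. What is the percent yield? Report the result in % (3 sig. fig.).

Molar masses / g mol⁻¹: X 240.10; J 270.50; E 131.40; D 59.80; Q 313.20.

n(X) = 4390 / 240.10 = 18.28 mol
n(J) = 5540 / 270.50 = 20.48 mol
n(E) = 1.670×1000 / 131.40 = 12.71 mol
n(D) = 410.0 / 59.80 = 6.856 mol
n/ν for X = 18.28/4 = 4.570
n/ν for J = 20.48/4 = 5.120
n/ν for E = 12.71/3 = 4.237
n/ν for D = 6.856/1 = 6.856
Smallest n/ν is E → limiting reagent.
theoretical n(Q) = (3/3) × 12.71 = 12.71 mol → 3981 g
% yield = 3140 / 3981 × 100 = 78.87 %

78.9 %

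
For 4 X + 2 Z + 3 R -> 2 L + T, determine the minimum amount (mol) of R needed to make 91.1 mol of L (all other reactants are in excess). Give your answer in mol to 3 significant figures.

137 mol

n(L) = 91.10 mol
n(R) = (3/2) × 91.10 = 136.7 mol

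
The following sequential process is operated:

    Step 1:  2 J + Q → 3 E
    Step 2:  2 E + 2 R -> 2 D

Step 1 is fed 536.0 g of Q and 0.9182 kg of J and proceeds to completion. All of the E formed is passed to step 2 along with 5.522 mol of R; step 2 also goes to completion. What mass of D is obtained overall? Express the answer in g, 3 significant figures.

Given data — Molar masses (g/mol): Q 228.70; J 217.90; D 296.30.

Step 1:
n(Q) = 536.0 / 228.70 = 2.344 mol
n(J) = 0.9182×1000 / 217.90 = 4.214 mol
n/ν for Q = 2.344/1 = 2.344
n/ν for J = 4.214/2 = 2.107
Smallest n/ν is J → limiting reagent.
n(E) produced = (3/2) × 4.214 = 6.321 mol
Step 2:
n(E) available = 6.321 mol
n(R) = 5.522 mol
n/ν for E = 6.321/2 = 3.161
n/ν for R = 5.522/2 = 2.761
Smallest n/ν is R → limiting reagent.
n(D) = (2/2) × 5.522 = 5.522 mol
mass = 5.522 × 296.30 = 1636 g

1640 g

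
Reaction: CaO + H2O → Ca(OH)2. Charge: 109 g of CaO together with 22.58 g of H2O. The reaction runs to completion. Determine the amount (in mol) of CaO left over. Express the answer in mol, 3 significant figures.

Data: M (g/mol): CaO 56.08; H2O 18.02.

n(CaO) = 109.0 / 56.08 = 1.944 mol
n(H2O) = 22.58 / 18.02 = 1.253 mol
n/ν → CaO: 1.944, H2O: 1.253; H2O is limiting.
CaO consumed = (1/1) × 1.253 = 1.253 mol
CaO remaining = 1.944 − 1.253 = 0.6910 mol

0.691 mol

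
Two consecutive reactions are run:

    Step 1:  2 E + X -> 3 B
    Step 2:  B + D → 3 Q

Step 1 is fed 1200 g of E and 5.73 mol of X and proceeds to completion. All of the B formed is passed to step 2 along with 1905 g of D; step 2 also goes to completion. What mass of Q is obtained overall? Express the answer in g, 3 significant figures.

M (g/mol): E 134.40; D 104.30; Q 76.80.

3090 g

Step 1:
n(E) = 1200 / 134.40 = 8.929 mol
n(X) = 5.730 mol
n/ν for E = 8.929/2 = 4.465
n/ν for X = 5.730/1 = 5.730
Smallest n/ν is E → limiting reagent.
n(B) produced = (3/2) × 8.929 = 13.39 mol
Step 2:
n(B) available = 13.39 mol
n(D) = 1905 / 104.30 = 18.26 mol
n/ν for B = 13.39/1 = 13.39
n/ν for D = 18.26/1 = 18.26
Smallest n/ν is B → limiting reagent.
n(Q) = (3/1) × 13.39 = 40.17 mol
mass = 40.17 × 76.80 = 3085 g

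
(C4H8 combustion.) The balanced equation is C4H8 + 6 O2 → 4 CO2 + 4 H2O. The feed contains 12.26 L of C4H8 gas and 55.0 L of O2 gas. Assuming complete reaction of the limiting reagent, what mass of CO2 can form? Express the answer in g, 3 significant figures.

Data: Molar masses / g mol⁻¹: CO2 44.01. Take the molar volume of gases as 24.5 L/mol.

n(C4H8) = 12.26 / 24.5 = 0.5004 mol
n(O2) = 55.00 / 24.5 = 2.245 mol
n/ν for C4H8 = 0.5004/1 = 0.5004
n/ν for O2 = 2.245/6 = 0.3742
Smallest n/ν is O2 → limiting reagent.
n(CO2) = (4/6) × 2.245 = 1.497 mol
mass = 1.497 × 44.01 = 65.88 g

65.9 g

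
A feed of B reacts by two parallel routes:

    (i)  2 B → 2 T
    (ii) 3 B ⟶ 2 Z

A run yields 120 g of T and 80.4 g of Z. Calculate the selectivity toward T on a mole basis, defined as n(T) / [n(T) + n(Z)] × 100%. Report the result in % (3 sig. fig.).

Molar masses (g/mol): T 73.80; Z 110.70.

69.1 %

n(T) = 120 / 73.80 = 1.626 mol
n(Z) = 80.4 / 110.70 = 0.7263 mol
selectivity = 1.626/(1.626+0.7263) × 100 = 69.12 %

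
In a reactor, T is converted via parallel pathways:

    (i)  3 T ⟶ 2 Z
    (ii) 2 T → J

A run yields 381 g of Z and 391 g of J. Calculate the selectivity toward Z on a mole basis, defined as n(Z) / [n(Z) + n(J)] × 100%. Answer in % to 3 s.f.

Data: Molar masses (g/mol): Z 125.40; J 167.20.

n(Z) = 381 / 125.40 = 3.038 mol
n(J) = 391 / 167.20 = 2.339 mol
selectivity = 3.038/(3.038+2.339) × 100 = 56.50 %

56.5 %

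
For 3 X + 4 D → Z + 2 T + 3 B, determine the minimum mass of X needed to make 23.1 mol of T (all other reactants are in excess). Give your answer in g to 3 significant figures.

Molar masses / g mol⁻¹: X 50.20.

n(T) = 23.10 mol
n(X) = (3/2) × 23.10 = 34.65 mol
mass = 34.65 × 50.20 = 1739 g

1740 g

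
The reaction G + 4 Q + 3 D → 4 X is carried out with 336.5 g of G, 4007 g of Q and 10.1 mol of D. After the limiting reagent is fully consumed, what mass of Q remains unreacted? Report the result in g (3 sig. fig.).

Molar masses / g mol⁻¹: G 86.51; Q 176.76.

n(G) = 336.5 / 86.51 = 3.890 mol
n(Q) = 4007 / 176.76 = 22.67 mol
n(D) = 10.10 mol
n/ν for G = 3.890/1 = 3.890
n/ν for Q = 22.67/4 = 5.668
n/ν for D = 10.10/3 = 3.367
Smallest n/ν is D → limiting reagent.
Q consumed = (4/3) × 10.10 = 13.47 mol
Q remaining = 22.67 − 13.47 = 9.200 mol
mass = 9.200 × 176.76 = 1626 g

1630 g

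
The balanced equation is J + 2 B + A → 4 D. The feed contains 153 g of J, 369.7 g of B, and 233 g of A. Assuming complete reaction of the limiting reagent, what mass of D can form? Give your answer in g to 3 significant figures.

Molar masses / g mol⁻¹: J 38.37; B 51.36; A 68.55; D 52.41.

n(J) = 153.0 / 38.37 = 3.987 mol
n(B) = 369.7 / 51.36 = 7.198 mol
n(A) = 233.0 / 68.55 = 3.399 mol
n/ν → J: 3.987, B: 3.599, A: 3.399; A is limiting.
n(D) = (4/1) × 3.399 = 13.60 mol
mass = 13.60 × 52.41 = 712.8 g

713 g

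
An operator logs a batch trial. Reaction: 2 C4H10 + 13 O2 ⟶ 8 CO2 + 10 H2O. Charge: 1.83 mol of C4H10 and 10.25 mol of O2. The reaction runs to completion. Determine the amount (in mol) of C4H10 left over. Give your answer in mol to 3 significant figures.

n(C4H10) = 1.830 mol
n(O2) = 10.25 mol
n/ν for C4H10 = 1.830/2 = 0.9150
n/ν for O2 = 10.25/13 = 0.7885
Smallest n/ν is O2 → limiting reagent.
C4H10 consumed = (2/13) × 10.25 = 1.577 mol
C4H10 remaining = 1.830 − 1.577 = 0.2530 mol

0.253 mol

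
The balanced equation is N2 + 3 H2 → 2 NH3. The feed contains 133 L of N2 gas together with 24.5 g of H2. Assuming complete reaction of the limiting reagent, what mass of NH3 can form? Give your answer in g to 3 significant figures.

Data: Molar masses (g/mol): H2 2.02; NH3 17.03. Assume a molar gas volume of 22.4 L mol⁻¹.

n(N2) = 133.0 / 22.4 = 5.938 mol
n(H2) = 24.50 / 2.02 = 12.13 mol
n/ν for N2 = 5.938/1 = 5.938
n/ν for H2 = 12.13/3 = 4.043
Smallest n/ν is H2 → limiting reagent.
n(NH3) = (2/3) × 12.13 = 8.087 mol
mass = 8.087 × 17.03 = 137.7 g

138 g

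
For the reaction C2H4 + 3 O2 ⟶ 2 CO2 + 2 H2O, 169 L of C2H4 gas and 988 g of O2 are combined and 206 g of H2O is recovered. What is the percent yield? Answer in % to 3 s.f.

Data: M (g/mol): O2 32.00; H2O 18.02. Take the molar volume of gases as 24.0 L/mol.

n(C2H4) = 169.0 / 24.0 = 7.042 mol
n(O2) = 988.0 / 32.00 = 30.88 mol
n/ν → C2H4: 7.042, O2: 10.29; C2H4 is limiting.
theoretical n(H2O) = (2/1) × 7.042 = 14.08 mol → 253.7 g
% yield = 206 / 253.7 × 100 = 81.20 %

81.2 %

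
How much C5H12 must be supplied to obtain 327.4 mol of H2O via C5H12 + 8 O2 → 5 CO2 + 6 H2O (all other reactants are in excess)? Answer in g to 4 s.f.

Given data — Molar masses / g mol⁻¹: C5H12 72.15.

n(H2O) = 327.4 mol
n(C5H12) = (1/6) × 327.4 = 54.57 mol
mass = 54.57 × 72.15 = 3937 g

3937 g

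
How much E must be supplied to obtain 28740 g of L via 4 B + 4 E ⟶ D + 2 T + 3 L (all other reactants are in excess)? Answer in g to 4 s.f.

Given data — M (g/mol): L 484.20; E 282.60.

22370 g

n(L) = 28740 / 484.20 = 59.36 mol
n(E) = (4/3) × 59.36 = 79.15 mol
mass = 79.15 × 282.60 = 22370 g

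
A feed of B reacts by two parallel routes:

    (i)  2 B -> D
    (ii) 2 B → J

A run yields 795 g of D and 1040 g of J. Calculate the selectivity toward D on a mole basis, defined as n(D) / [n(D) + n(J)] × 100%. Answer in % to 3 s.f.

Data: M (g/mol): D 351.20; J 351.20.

43.3 %

n(D) = 795 / 351.20 = 2.264 mol
n(J) = 1040 / 351.20 = 2.961 mol
selectivity = 2.264/(2.264+2.961) × 100 = 43.33 %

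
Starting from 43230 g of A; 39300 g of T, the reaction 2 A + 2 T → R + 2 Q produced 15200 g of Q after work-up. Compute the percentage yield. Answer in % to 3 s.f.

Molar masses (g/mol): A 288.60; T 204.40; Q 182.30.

n(A) = 43230 / 288.60 = 149.8 mol
n(T) = 39300 / 204.40 = 192.3 mol
n/ν → A: 74.90, T: 96.15; A is limiting.
theoretical n(Q) = (2/2) × 149.8 = 149.8 mol → 27310 g
% yield = 15200 / 27310 × 100 = 55.66 %

55.7 %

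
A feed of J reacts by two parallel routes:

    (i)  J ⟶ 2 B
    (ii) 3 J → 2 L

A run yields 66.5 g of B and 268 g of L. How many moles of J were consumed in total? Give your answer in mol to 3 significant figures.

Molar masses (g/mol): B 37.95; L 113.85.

n(B) = 66.5 / 37.95 = 1.752 mol
n(L) = 268 / 113.85 = 2.354 mol
n(J) via (i) = (1/2)×1.752 = 0.8760 mol
n(J) via (ii) = (3/2)×2.354 = 3.531 mol
total n(J) = 0.8760 + 3.531 = 4.407 mol

4.41 mol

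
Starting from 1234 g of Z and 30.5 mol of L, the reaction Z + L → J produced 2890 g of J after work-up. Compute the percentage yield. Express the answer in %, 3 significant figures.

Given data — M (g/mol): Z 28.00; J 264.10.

n(Z) = 1234 / 28.00 = 44.07 mol
n(L) = 30.50 mol
n/ν for Z = 44.07/1 = 44.07
n/ν for L = 30.50/1 = 30.50
Smallest n/ν is L → limiting reagent.
theoretical n(J) = (1/1) × 30.50 = 30.50 mol → 8055 g
% yield = 2890 / 8055 × 100 = 35.88 %

35.9 %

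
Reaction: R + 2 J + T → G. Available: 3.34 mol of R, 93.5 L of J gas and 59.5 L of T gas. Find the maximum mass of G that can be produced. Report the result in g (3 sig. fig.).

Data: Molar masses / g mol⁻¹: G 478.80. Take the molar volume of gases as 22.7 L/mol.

n(R) = 3.340 mol
n(J) = 93.50 / 22.7 = 4.119 mol
n(T) = 59.50 / 22.7 = 2.621 mol
n/ν for R = 3.340/1 = 3.340
n/ν for J = 4.119/2 = 2.060
n/ν for T = 2.621/1 = 2.621
Smallest n/ν is J → limiting reagent.
n(G) = (1/2) × 4.119 = 2.060 mol
mass = 2.060 × 478.80 = 986.3 g

986 g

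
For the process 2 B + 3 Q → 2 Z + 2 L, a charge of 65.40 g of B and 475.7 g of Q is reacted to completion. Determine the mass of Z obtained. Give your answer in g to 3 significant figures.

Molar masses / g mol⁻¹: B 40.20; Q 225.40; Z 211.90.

298 g

n(B) = 65.40 / 40.20 = 1.627 mol
n(Q) = 475.7 / 225.40 = 2.110 mol
n/ν for B = 1.627/2 = 0.8135
n/ν for Q = 2.110/3 = 0.7033
Smallest n/ν is Q → limiting reagent.
n(Z) = (2/3) × 2.110 = 1.407 mol
mass = 1.407 × 211.90 = 298.1 g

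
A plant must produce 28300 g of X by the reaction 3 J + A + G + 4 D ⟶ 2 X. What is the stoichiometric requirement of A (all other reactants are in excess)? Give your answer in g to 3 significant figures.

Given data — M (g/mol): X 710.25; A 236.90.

n(X) = 28300 / 710.25 = 39.85 mol
n(A) = (1/2) × 39.85 = 19.93 mol
mass = 19.93 × 236.90 = 4721 g

4720 g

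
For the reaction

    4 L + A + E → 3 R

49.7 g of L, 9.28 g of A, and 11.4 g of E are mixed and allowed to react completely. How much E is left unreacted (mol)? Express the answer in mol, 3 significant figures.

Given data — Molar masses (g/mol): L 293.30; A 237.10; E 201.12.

0.0175 mol

n(L) = 49.70 / 293.30 = 0.1695 mol
n(A) = 9.280 / 237.10 = 0.03914 mol
n(E) = 11.40 / 201.12 = 0.05668 mol
n/ν → L: 0.04238, A: 0.03914, E: 0.05668; A is limiting.
E consumed = (1/1) × 0.03914 = 0.03914 mol
E remaining = 0.05668 − 0.03914 = 0.01754 mol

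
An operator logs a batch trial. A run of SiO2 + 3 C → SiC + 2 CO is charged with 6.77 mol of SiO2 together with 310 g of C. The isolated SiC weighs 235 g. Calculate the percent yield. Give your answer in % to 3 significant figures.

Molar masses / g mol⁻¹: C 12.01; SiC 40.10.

n(SiO2) = 6.770 mol
n(C) = 310.0 / 12.01 = 25.81 mol
n/ν → SiO2: 6.770, C: 8.603; SiO2 is limiting.
theoretical n(SiC) = (1/1) × 6.770 = 6.770 mol → 271.5 g
% yield = 235 / 271.5 × 100 = 86.56 %

86.6 %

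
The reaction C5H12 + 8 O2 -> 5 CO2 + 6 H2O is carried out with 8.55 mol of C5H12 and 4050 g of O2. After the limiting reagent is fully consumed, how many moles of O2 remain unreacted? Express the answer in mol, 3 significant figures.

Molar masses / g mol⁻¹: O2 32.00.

n(C5H12) = 8.550 mol
n(O2) = 4050 / 32.00 = 126.6 mol
n/ν for C5H12 = 8.550/1 = 8.550
n/ν for O2 = 126.6/8 = 15.83
Smallest n/ν is C5H12 → limiting reagent.
O2 consumed = (8/1) × 8.550 = 68.40 mol
O2 remaining = 126.6 − 68.40 = 58.20 mol

58.2 mol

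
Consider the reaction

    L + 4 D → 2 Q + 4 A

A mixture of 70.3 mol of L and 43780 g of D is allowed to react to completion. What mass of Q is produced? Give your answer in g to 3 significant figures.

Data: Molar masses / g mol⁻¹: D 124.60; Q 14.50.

2040 g

n(L) = 70.30 mol
n(D) = 43780 / 124.60 = 351.4 mol
n/ν for L = 70.30/1 = 70.30
n/ν for D = 351.4/4 = 87.85
Smallest n/ν is L → limiting reagent.
n(Q) = (2/1) × 70.30 = 140.6 mol
mass = 140.6 × 14.50 = 2039 g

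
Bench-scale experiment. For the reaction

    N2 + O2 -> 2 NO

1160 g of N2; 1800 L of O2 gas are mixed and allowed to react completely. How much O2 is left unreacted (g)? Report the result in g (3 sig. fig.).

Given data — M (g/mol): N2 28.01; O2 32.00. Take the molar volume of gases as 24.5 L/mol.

n(N2) = 1160 / 28.01 = 41.41 mol
n(O2) = 1800 / 24.5 = 73.47 mol
n/ν for N2 = 41.41/1 = 41.41
n/ν for O2 = 73.47/1 = 73.47
Smallest n/ν is N2 → limiting reagent.
O2 consumed = (1/1) × 41.41 = 41.41 mol
O2 remaining = 73.47 − 41.41 = 32.06 mol
mass = 32.06 × 32.00 = 1026 g

1030 g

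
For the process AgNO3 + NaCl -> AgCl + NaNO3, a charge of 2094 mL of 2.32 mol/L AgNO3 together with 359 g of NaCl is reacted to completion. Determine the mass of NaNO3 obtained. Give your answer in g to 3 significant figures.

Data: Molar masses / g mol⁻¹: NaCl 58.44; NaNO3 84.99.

n(AgNO3) = 2.32 × 2094/1000 = 4.858 mol
n(NaCl) = 359.0 / 58.44 = 6.143 mol
n/ν → AgNO3: 4.858, NaCl: 6.143; AgNO3 is limiting.
n(NaNO3) = (1/1) × 4.858 = 4.858 mol
mass = 4.858 × 84.99 = 412.9 g

413 g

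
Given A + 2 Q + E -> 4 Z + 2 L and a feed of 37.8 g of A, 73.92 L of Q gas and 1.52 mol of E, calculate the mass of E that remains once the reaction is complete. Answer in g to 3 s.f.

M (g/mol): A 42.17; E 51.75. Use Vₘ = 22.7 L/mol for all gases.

n(A) = 37.80 / 42.17 = 0.8964 mol
n(Q) = 73.92 / 22.7 = 3.256 mol
n(E) = 1.520 mol
n/ν for A = 0.8964/1 = 0.8964
n/ν for Q = 3.256/2 = 1.628
n/ν for E = 1.520/1 = 1.520
Smallest n/ν is A → limiting reagent.
E consumed = (1/1) × 0.8964 = 0.8964 mol
E remaining = 1.520 − 0.8964 = 0.6236 mol
mass = 0.6236 × 51.75 = 32.27 g

32.3 g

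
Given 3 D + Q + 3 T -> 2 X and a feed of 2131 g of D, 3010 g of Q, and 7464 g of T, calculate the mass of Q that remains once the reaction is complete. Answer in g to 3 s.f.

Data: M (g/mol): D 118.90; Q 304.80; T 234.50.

n(D) = 2131 / 118.90 = 17.92 mol
n(Q) = 3010 / 304.80 = 9.875 mol
n(T) = 7464 / 234.50 = 31.83 mol
n/ν → D: 5.973, Q: 9.875, T: 10.61; D is limiting.
Q consumed = (1/3) × 17.92 = 5.973 mol
Q remaining = 9.875 − 5.973 = 3.902 mol
mass = 3.902 × 304.80 = 1189 g

1190 g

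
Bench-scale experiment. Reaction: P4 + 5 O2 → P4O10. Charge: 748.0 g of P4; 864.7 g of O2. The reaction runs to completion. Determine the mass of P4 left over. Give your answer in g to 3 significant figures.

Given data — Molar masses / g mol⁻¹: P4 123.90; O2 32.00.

78.4 g

n(P4) = 748.0 / 123.90 = 6.037 mol
n(O2) = 864.7 / 32.00 = 27.02 mol
n/ν for P4 = 6.037/1 = 6.037
n/ν for O2 = 27.02/5 = 5.404
Smallest n/ν is O2 → limiting reagent.
P4 consumed = (1/5) × 27.02 = 5.404 mol
P4 remaining = 6.037 − 5.404 = 0.6330 mol
mass = 0.6330 × 123.90 = 78.43 g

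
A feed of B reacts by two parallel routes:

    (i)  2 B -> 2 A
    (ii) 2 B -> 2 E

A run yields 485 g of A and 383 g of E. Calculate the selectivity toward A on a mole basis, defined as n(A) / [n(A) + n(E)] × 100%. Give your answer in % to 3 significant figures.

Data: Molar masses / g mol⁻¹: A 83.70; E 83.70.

n(A) = 485 / 83.70 = 5.795 mol
n(E) = 383 / 83.70 = 4.576 mol
selectivity = 5.795/(5.795+4.576) × 100 = 55.88 %

55.9 %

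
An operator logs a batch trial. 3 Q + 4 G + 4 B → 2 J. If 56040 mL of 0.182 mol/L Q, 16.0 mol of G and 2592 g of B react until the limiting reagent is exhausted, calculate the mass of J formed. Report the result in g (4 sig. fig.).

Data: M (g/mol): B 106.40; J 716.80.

n(Q) = 0.182 × 56040/1000 = 10.20 mol
n(G) = 16.00 mol
n(B) = 2592 / 106.40 = 24.36 mol
n/ν → Q: 3.400, G: 4.000, B: 6.090; Q is limiting.
n(J) = (2/3) × 10.20 = 6.800 mol
mass = 6.800 × 716.80 = 4874 g

4874 g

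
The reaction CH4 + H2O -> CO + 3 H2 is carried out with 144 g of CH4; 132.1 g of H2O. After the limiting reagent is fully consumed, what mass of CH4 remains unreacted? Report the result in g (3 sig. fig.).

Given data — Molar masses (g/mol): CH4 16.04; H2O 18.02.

n(CH4) = 144.0 / 16.04 = 8.978 mol
n(H2O) = 132.1 / 18.02 = 7.331 mol
n/ν → CH4: 8.978, H2O: 7.331; H2O is limiting.
CH4 consumed = (1/1) × 7.331 = 7.331 mol
CH4 remaining = 8.978 − 7.331 = 1.647 mol
mass = 1.647 × 16.04 = 26.42 g

26.4 g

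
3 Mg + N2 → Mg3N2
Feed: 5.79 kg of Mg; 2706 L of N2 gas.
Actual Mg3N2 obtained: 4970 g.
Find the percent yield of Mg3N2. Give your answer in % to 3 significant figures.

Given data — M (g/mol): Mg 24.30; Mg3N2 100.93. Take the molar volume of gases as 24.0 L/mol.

62.0 %

n(Mg) = 5.790×1000 / 24.30 = 238.3 mol
n(N2) = 2706 / 24.0 = 112.8 mol
n/ν → Mg: 79.43, N2: 112.8; Mg is limiting.
theoretical n(Mg3N2) = (1/3) × 238.3 = 79.43 mol → 8017 g
% yield = 4970 / 8017 × 100 = 61.99 %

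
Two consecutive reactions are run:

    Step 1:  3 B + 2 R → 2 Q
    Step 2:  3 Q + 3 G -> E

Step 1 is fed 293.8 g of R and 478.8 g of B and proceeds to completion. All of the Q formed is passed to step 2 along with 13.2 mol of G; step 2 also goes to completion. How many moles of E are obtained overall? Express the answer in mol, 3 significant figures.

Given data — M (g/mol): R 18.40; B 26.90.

Step 1:
n(R) = 293.8 / 18.40 = 15.97 mol
n(B) = 478.8 / 26.90 = 17.80 mol
n/ν for R = 15.97/2 = 7.985
n/ν for B = 17.80/3 = 5.933
Smallest n/ν is B → limiting reagent.
n(Q) produced = (2/3) × 17.80 = 11.87 mol
Step 2:
n(Q) available = 11.87 mol
n(G) = 13.20 mol
n/ν for Q = 11.87/3 = 3.957
n/ν for G = 13.20/3 = 4.400
Smallest n/ν is Q → limiting reagent.
n(E) = (1/3) × 11.87 = 3.957 mol

3.96 mol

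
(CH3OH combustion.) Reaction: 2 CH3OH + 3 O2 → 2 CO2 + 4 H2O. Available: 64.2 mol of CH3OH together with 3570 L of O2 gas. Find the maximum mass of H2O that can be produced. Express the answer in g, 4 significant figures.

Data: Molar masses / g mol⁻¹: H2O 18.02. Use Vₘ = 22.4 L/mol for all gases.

2314 g

n(CH3OH) = 64.20 mol
n(O2) = 3570 / 22.4 = 159.4 mol
n/ν for CH3OH = 64.20/2 = 32.10
n/ν for O2 = 159.4/3 = 53.13
Smallest n/ν is CH3OH → limiting reagent.
n(H2O) = (4/2) × 64.20 = 128.4 mol
mass = 128.4 × 18.02 = 2314 g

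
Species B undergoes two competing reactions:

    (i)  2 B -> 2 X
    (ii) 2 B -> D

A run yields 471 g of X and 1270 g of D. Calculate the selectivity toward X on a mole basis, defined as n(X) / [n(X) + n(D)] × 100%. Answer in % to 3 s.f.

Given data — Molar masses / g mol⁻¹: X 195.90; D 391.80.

n(X) = 471 / 195.90 = 2.404 mol
n(D) = 1270 / 391.80 = 3.241 mol
selectivity = 2.404/(2.404+3.241) × 100 = 42.59 %

42.6 %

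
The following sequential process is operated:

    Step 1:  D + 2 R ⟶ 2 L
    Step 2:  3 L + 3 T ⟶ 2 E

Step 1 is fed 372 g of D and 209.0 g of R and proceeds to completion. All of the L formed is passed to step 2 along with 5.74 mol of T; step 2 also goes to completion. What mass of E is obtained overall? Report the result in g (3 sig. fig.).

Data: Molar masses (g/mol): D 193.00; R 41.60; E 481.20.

Step 1:
n(D) = 372.0 / 193.00 = 1.927 mol
n(R) = 209.0 / 41.60 = 5.024 mol
n/ν → D: 1.927, R: 2.512; D is limiting.
n(L) produced = (2/1) × 1.927 = 3.854 mol
Step 2:
n(L) available = 3.854 mol
n(T) = 5.740 mol
n/ν → L: 1.285, T: 1.913; L is limiting.
n(E) = (2/3) × 3.854 = 2.569 mol
mass = 2.569 × 481.20 = 1236 g

1240 g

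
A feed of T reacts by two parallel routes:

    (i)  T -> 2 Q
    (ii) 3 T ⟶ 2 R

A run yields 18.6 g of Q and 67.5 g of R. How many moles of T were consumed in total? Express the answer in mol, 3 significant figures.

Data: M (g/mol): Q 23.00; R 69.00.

1.87 mol

n(Q) = 18.6 / 23.00 = 0.8087 mol
n(R) = 67.5 / 69.00 = 0.9783 mol
n(T) via (i) = (1/2)×0.8087 = 0.4044 mol
n(T) via (ii) = (3/2)×0.9783 = 1.467 mol
total n(T) = 0.4044 + 1.467 = 1.871 mol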